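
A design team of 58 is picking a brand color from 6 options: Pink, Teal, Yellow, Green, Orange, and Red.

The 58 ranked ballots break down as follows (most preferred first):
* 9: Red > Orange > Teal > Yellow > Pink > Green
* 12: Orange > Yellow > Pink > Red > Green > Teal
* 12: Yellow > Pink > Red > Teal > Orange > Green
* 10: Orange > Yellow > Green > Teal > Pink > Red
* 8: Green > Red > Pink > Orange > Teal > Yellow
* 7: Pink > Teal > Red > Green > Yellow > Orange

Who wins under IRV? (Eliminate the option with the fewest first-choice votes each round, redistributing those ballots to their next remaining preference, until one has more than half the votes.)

Round 1: Pink 7, Teal 0, Yellow 12, Green 8, Orange 22, Red 9. Teal eliminated.
Round 2: Pink 7, Yellow 12, Green 8, Orange 22, Red 9. Pink eliminated.
Round 3: Yellow 12, Green 8, Orange 22, Red 16. Green eliminated.
Round 4: Yellow 12, Orange 22, Red 24. Yellow eliminated.
Round 5: Orange 22, Red 36. Red has a majority (≥30).

Red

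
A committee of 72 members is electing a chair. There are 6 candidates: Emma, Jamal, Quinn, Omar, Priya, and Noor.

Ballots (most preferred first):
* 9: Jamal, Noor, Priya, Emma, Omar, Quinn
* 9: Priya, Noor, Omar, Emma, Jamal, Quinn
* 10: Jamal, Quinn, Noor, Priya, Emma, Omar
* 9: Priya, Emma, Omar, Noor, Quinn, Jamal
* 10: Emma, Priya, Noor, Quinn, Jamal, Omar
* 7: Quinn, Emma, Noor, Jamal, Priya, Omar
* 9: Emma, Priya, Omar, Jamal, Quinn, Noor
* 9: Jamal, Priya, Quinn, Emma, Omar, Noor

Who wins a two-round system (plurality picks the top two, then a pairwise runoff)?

Round 1 first-place votes: Emma 19, Jamal 28, Quinn 7, Omar 0, Priya 18, Noor 0. Jamal and Emma advance.
Runoff: Jamal is ranked above Emma on 28 ballots, Emma above Jamal on 44.

Emma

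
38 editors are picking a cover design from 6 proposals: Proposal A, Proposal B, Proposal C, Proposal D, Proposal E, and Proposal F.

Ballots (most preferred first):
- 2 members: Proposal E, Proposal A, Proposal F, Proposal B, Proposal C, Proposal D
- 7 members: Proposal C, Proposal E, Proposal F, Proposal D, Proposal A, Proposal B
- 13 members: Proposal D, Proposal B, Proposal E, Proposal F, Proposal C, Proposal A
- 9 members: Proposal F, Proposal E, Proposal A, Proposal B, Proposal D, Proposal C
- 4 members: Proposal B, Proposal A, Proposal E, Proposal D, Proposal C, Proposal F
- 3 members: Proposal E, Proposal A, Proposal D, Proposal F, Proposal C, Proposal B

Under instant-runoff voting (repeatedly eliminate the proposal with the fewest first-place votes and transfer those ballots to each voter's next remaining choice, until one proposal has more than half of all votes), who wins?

Proposal E

Round 1: Proposal A 0, Proposal B 4, Proposal C 7, Proposal D 13, Proposal E 5, Proposal F 9. Proposal A eliminated.
Round 2: Proposal B 4, Proposal C 7, Proposal D 13, Proposal E 5, Proposal F 9. Proposal B eliminated.
Round 3: Proposal C 7, Proposal D 13, Proposal E 9, Proposal F 9. Proposal C eliminated.
Round 4: Proposal D 13, Proposal E 16, Proposal F 9. Proposal F eliminated.
Round 5: Proposal D 13, Proposal E 25. Proposal E has a majority (≥20).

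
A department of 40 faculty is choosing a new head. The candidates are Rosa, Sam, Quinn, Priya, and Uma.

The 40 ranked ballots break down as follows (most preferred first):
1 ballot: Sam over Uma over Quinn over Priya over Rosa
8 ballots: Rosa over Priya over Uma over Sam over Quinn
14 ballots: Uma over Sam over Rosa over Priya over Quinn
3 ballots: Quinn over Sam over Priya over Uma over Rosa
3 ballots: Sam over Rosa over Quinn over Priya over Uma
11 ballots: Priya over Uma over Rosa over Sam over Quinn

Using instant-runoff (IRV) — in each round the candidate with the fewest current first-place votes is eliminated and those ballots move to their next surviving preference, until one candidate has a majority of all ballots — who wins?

Priya

Round 1: Rosa 8, Sam 4, Quinn 3, Priya 11, Uma 14. Quinn eliminated.
Round 2: Rosa 8, Sam 7, Priya 11, Uma 14. Sam eliminated.
Round 3: Rosa 11, Priya 14, Uma 15. Rosa eliminated.
Round 4: Priya 25, Uma 15. Priya has a majority (≥21).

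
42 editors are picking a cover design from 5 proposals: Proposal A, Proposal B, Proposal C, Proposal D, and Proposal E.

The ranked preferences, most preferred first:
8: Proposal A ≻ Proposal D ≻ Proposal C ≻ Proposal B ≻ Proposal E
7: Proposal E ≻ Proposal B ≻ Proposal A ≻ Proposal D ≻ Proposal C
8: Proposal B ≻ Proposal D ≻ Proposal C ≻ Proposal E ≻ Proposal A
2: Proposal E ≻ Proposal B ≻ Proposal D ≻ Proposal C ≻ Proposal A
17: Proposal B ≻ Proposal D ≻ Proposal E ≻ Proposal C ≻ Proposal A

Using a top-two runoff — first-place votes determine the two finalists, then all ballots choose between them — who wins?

Round 1 first-place votes: Proposal A 8, Proposal B 25, Proposal C 0, Proposal D 0, Proposal E 9. Proposal B and Proposal E advance.
Runoff: Proposal B is ranked above Proposal E on 33 ballots, Proposal E above Proposal B on 9.

Proposal B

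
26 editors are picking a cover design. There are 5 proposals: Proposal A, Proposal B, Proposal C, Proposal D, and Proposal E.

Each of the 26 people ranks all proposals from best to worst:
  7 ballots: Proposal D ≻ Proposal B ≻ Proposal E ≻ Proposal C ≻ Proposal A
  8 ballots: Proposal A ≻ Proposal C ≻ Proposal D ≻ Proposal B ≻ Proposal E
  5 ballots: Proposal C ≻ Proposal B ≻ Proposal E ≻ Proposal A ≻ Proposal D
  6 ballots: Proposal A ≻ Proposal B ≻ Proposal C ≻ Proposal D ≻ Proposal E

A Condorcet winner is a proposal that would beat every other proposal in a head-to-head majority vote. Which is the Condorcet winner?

Proposal A vs Proposal B: 14–12
Proposal A vs Proposal C: 14–12
Proposal A vs Proposal D: 19–7
Proposal A vs Proposal E: 14–12
Proposal A beats every other proposal.

Proposal A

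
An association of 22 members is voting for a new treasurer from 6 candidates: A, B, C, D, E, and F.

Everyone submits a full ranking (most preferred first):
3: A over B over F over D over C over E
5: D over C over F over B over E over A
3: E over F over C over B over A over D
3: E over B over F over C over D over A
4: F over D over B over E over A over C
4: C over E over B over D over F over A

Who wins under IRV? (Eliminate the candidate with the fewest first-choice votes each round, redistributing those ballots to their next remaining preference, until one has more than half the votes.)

F

Round 1: A 3, B 0, C 4, D 5, E 6, F 4. B eliminated.
Round 2: A 3, C 4, D 5, E 6, F 4. A eliminated.
Round 3: C 4, D 5, E 6, F 7. C eliminated.
Round 4: D 5, E 10, F 7. D eliminated.
Round 5: E 10, F 12. F has a majority (≥12).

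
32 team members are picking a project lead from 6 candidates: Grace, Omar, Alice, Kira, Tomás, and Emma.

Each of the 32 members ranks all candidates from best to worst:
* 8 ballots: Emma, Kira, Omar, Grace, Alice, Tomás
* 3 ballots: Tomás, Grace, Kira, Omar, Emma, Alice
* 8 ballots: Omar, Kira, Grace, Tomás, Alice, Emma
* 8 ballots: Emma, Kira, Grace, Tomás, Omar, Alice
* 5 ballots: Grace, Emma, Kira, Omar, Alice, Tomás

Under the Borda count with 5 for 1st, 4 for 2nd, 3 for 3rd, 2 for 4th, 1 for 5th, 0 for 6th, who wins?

Kira

Grace: 8×2 + 3×4 + 8×3 + 8×3 + 5×5 = 101
Omar: 8×3 + 3×2 + 8×5 + 8×1 + 5×2 = 88
Alice: 8×1 + 3×0 + 8×1 + 8×0 + 5×1 = 21
Kira: 8×4 + 3×3 + 8×4 + 8×4 + 5×3 = 120
Tomás: 8×0 + 3×5 + 8×2 + 8×2 + 5×0 = 47
Emma: 8×5 + 3×1 + 8×0 + 8×5 + 5×4 = 103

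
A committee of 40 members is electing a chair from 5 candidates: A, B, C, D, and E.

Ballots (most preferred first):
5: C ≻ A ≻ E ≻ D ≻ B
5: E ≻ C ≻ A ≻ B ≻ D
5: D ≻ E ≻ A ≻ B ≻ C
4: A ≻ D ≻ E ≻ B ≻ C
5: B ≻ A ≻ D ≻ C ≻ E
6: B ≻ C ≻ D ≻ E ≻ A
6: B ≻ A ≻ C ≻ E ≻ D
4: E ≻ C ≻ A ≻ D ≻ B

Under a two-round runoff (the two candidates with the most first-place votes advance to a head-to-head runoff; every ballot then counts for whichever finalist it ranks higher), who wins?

E

Round 1 first-place votes: A 4, B 17, C 5, D 5, E 9. B and E advance.
Runoff: B is ranked above E on 17 ballots, E above B on 23.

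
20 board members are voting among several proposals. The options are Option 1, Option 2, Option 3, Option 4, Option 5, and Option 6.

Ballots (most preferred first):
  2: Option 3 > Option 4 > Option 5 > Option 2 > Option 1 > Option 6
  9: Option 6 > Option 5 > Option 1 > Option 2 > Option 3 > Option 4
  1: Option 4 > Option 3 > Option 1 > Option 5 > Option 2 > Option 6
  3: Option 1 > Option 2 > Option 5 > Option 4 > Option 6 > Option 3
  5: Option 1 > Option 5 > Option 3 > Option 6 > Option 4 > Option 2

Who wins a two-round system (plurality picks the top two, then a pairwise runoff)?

Round 1 first-place votes: Option 1 8, Option 2 0, Option 3 2, Option 4 1, Option 5 0, Option 6 9. Option 6 and Option 1 advance.
Runoff: Option 6 is ranked above Option 1 on 9 ballots, Option 1 above Option 6 on 11.

Option 1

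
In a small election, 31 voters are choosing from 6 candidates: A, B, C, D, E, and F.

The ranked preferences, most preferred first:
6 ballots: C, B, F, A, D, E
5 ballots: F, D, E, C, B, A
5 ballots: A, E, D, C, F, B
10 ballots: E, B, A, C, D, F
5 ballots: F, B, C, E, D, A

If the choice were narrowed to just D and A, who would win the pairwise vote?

D is ranked above A on 10 ballots; A above D on 21.

A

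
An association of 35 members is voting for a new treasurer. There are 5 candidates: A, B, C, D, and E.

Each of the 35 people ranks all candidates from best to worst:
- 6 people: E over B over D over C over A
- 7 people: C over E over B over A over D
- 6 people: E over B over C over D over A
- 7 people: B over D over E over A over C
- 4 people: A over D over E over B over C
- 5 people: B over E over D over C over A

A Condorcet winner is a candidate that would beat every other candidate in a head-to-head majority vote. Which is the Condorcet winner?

E vs A: 31–4
E vs B: 23–12
E vs C: 28–7
E vs D: 24–11
E beats every other candidate.

E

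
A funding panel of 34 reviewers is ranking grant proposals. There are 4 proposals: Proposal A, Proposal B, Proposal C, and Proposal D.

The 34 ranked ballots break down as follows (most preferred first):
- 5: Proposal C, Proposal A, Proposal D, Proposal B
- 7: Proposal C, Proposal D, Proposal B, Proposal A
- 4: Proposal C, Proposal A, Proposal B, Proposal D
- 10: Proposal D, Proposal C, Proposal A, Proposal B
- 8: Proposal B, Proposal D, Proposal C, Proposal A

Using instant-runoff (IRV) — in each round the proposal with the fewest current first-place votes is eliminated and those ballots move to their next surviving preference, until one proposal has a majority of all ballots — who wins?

Round 1: Proposal A 0, Proposal B 8, Proposal C 16, Proposal D 10. Proposal A eliminated.
Round 2: Proposal B 8, Proposal C 16, Proposal D 10. Proposal B eliminated.
Round 3: Proposal C 16, Proposal D 18. Proposal D has a majority (≥18).

Proposal D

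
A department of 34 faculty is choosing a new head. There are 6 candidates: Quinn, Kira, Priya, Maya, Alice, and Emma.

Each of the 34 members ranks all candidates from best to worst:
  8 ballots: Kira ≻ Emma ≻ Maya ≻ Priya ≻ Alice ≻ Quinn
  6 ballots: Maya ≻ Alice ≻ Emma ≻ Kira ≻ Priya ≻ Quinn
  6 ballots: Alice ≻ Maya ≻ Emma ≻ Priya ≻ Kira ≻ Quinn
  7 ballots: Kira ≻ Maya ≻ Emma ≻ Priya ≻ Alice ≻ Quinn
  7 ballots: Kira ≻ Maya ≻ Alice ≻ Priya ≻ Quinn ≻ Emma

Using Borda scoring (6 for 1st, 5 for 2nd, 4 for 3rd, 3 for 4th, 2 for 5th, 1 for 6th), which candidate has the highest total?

Maya

Quinn: 8×1 + 6×1 + 6×1 + 7×1 + 7×2 = 41
Kira: 8×6 + 6×3 + 6×2 + 7×6 + 7×6 = 162
Priya: 8×3 + 6×2 + 6×3 + 7×3 + 7×3 = 96
Maya: 8×4 + 6×6 + 6×5 + 7×5 + 7×5 = 168
Alice: 8×2 + 6×5 + 6×6 + 7×2 + 7×4 = 124
Emma: 8×5 + 6×4 + 6×4 + 7×4 + 7×1 = 123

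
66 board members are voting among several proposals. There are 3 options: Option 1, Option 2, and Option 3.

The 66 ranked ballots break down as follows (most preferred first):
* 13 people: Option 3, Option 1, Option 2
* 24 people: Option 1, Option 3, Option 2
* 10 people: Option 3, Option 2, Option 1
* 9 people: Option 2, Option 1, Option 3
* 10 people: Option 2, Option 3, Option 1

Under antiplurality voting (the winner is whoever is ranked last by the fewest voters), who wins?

Option 3

Last-place votes: Option 1 20, Option 2 37, Option 3 9.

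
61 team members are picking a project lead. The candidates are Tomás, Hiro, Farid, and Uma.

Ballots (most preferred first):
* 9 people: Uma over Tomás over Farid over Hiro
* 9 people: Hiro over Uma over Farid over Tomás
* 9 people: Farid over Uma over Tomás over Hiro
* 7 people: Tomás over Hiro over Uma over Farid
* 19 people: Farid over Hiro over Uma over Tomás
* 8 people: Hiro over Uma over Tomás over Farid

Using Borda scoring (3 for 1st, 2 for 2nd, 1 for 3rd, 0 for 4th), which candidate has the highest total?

Tomás: 9×2 + 9×0 + 9×1 + 7×3 + 19×0 + 8×1 = 56
Hiro: 9×0 + 9×3 + 9×0 + 7×2 + 19×2 + 8×3 = 103
Farid: 9×1 + 9×1 + 9×3 + 7×0 + 19×3 + 8×0 = 102
Uma: 9×3 + 9×2 + 9×2 + 7×1 + 19×1 + 8×2 = 105

Uma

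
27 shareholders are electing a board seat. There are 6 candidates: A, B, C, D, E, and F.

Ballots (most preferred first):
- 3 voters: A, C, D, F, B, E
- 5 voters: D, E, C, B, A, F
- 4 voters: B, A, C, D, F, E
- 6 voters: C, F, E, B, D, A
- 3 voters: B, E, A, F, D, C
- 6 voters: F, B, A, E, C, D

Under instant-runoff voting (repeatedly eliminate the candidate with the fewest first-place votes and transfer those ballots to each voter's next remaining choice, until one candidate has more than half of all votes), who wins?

C

Round 1: A 3, B 7, C 6, D 5, E 0, F 6. E eliminated.
Round 2: A 3, B 7, C 6, D 5, F 6. A eliminated.
Round 3: B 7, C 9, D 5, F 6. D eliminated.
Round 4: B 7, C 14, F 6. C has a majority (≥14).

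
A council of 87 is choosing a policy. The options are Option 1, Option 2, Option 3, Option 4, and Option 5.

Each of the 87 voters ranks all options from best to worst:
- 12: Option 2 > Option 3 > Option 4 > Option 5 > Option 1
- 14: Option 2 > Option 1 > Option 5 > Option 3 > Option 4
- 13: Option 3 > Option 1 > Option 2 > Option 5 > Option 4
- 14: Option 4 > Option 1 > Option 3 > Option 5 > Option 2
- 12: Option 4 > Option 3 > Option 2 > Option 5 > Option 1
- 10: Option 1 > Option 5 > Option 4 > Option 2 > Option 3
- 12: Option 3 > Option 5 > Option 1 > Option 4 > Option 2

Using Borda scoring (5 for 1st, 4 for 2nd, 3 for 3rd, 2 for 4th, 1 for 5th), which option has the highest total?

Option 3

Option 1: 12×1 + 14×4 + 13×4 + 14×4 + 12×1 + 10×5 + 12×3 = 274
Option 2: 12×5 + 14×5 + 13×3 + 14×1 + 12×3 + 10×2 + 12×1 = 251
Option 3: 12×4 + 14×2 + 13×5 + 14×3 + 12×4 + 10×1 + 12×5 = 301
Option 4: 12×3 + 14×1 + 13×1 + 14×5 + 12×5 + 10×3 + 12×2 = 247
Option 5: 12×2 + 14×3 + 13×2 + 14×2 + 12×2 + 10×4 + 12×4 = 232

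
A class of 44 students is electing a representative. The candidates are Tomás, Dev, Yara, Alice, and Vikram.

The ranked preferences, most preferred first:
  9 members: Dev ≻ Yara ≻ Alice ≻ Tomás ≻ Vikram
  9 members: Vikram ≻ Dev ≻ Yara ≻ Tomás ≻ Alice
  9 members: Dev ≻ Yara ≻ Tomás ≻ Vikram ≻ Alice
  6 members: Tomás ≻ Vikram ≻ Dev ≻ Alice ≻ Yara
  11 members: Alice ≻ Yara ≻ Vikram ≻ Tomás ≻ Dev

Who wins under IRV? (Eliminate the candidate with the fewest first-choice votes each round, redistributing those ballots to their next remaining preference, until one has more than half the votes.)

Vikram

Round 1: Tomás 6, Dev 18, Yara 0, Alice 11, Vikram 9. Yara eliminated.
Round 2: Tomás 6, Dev 18, Alice 11, Vikram 9. Tomás eliminated.
Round 3: Dev 18, Alice 11, Vikram 15. Alice eliminated.
Round 4: Dev 18, Vikram 26. Vikram has a majority (≥23).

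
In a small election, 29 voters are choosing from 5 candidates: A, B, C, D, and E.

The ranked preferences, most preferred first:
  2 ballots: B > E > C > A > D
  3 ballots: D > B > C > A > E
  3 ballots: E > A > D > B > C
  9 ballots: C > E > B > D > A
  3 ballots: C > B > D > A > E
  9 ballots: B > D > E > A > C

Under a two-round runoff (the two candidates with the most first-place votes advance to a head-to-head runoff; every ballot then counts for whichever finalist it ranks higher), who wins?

B

Round 1 first-place votes: A 0, B 11, C 12, D 3, E 3. C and B advance.
Runoff: C is ranked above B on 12 ballots, B above C on 17.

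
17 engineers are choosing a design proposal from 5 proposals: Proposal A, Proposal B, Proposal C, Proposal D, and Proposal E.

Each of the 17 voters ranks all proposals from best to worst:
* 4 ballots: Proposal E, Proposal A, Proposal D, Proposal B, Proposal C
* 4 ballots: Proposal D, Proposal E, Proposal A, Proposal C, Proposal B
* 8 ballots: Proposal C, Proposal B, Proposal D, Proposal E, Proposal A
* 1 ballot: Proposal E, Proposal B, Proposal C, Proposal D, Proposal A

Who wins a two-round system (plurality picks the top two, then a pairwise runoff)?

Round 1 first-place votes: Proposal A 0, Proposal B 0, Proposal C 8, Proposal D 4, Proposal E 5. Proposal C and Proposal E advance.
Runoff: Proposal C is ranked above Proposal E on 8 ballots, Proposal E above Proposal C on 9.

Proposal E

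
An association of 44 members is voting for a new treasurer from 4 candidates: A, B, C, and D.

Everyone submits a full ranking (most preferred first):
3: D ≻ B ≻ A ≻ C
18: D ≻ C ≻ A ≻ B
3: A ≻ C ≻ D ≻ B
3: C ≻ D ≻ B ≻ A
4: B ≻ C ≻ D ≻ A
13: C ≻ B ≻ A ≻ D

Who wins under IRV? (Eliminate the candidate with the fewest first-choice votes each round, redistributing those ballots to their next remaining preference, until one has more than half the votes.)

C

Round 1: A 3, B 4, C 16, D 21. A eliminated.
Round 2: B 4, C 19, D 21. B eliminated.
Round 3: C 23, D 21. C has a majority (≥23).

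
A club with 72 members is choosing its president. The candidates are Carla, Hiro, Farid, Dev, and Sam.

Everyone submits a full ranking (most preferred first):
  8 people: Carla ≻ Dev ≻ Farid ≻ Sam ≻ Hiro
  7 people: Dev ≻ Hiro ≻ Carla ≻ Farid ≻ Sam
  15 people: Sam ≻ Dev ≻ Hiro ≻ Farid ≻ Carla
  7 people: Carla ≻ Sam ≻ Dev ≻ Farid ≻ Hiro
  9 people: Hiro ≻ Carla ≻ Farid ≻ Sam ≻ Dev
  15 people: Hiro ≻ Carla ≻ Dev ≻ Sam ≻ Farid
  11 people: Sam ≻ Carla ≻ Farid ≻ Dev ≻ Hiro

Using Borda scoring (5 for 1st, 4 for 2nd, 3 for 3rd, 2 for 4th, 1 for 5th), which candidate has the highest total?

Carla: 8×5 + 7×3 + 15×1 + 7×5 + 9×4 + 15×4 + 11×4 = 251
Hiro: 8×1 + 7×4 + 15×3 + 7×1 + 9×5 + 15×5 + 11×1 = 219
Farid: 8×3 + 7×2 + 15×2 + 7×2 + 9×3 + 15×1 + 11×3 = 157
Dev: 8×4 + 7×5 + 15×4 + 7×3 + 9×1 + 15×3 + 11×2 = 224
Sam: 8×2 + 7×1 + 15×5 + 7×4 + 9×2 + 15×2 + 11×5 = 229

Carla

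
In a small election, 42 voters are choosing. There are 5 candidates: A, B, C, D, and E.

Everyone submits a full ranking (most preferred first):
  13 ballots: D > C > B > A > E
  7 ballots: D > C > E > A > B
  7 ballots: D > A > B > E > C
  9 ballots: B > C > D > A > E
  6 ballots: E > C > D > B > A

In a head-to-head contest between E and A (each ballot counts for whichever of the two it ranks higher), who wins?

E is ranked above A on 13 ballots; A above E on 29.

A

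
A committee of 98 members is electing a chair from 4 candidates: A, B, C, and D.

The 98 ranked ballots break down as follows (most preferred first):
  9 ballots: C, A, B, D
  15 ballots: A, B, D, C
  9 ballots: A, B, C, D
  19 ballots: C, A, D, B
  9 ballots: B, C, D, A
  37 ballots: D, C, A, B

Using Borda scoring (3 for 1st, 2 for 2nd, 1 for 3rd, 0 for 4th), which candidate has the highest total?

C

A: 9×2 + 15×3 + 9×3 + 19×2 + 9×0 + 37×1 = 165
B: 9×1 + 15×2 + 9×2 + 19×0 + 9×3 + 37×0 = 84
C: 9×3 + 15×0 + 9×1 + 19×3 + 9×2 + 37×2 = 185
D: 9×0 + 15×1 + 9×0 + 19×1 + 9×1 + 37×3 = 154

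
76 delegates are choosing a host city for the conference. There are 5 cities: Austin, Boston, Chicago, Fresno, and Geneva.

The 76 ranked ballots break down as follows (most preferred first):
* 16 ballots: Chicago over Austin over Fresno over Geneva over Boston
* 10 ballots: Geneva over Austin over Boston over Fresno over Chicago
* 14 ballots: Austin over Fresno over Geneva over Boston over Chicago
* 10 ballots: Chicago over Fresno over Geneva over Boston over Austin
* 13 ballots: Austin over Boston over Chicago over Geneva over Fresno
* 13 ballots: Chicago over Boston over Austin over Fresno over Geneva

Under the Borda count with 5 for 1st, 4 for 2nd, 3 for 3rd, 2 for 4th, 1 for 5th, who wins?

Austin

Austin: 16×4 + 10×4 + 14×5 + 10×1 + 13×5 + 13×3 = 288
Boston: 16×1 + 10×3 + 14×2 + 10×2 + 13×4 + 13×4 = 198
Chicago: 16×5 + 10×1 + 14×1 + 10×5 + 13×3 + 13×5 = 258
Fresno: 16×3 + 10×2 + 14×4 + 10×4 + 13×1 + 13×2 = 203
Geneva: 16×2 + 10×5 + 14×3 + 10×3 + 13×2 + 13×1 = 193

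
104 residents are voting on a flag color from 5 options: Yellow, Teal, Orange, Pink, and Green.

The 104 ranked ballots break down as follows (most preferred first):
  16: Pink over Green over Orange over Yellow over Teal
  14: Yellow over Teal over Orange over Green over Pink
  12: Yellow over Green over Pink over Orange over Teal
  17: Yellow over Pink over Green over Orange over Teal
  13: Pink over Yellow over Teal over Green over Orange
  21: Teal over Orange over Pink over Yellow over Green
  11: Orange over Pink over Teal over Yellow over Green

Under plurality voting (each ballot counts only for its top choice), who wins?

First-place votes: Yellow 43, Teal 21, Orange 11, Pink 29, Green 0.

Yellow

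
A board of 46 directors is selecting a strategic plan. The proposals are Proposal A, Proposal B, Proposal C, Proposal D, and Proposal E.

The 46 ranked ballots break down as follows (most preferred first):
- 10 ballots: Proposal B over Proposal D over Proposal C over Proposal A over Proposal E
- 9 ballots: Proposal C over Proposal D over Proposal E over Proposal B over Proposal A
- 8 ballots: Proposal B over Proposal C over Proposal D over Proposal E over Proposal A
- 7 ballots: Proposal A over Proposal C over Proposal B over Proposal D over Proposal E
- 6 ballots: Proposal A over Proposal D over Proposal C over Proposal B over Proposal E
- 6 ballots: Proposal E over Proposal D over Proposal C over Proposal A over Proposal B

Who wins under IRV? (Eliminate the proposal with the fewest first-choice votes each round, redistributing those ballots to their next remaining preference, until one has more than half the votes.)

Proposal C

Round 1: Proposal A 13, Proposal B 18, Proposal C 9, Proposal D 0, Proposal E 6. Proposal D eliminated.
Round 2: Proposal A 13, Proposal B 18, Proposal C 9, Proposal E 6. Proposal E eliminated.
Round 3: Proposal A 13, Proposal B 18, Proposal C 15. Proposal A eliminated.
Round 4: Proposal B 18, Proposal C 28. Proposal C has a majority (≥24).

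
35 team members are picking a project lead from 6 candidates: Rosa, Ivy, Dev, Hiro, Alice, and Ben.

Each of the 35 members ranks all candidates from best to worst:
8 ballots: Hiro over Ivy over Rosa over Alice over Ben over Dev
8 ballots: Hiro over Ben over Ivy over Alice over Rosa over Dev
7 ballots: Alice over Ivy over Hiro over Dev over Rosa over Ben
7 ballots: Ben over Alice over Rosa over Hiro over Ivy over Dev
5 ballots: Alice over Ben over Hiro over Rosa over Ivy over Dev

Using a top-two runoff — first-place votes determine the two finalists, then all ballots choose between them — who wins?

Alice

Round 1 first-place votes: Rosa 0, Ivy 0, Dev 0, Hiro 16, Alice 12, Ben 7. Hiro and Alice advance.
Runoff: Hiro is ranked above Alice on 16 ballots, Alice above Hiro on 19.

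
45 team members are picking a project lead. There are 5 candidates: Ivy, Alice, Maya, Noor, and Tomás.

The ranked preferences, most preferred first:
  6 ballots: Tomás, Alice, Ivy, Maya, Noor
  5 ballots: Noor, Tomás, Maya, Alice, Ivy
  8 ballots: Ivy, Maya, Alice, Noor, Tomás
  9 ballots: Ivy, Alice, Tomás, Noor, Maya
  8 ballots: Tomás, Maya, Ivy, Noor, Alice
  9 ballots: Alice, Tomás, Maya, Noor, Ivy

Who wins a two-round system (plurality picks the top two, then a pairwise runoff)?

Tomás

Round 1 first-place votes: Ivy 17, Alice 9, Maya 0, Noor 5, Tomás 14. Ivy and Tomás advance.
Runoff: Ivy is ranked above Tomás on 17 ballots, Tomás above Ivy on 28.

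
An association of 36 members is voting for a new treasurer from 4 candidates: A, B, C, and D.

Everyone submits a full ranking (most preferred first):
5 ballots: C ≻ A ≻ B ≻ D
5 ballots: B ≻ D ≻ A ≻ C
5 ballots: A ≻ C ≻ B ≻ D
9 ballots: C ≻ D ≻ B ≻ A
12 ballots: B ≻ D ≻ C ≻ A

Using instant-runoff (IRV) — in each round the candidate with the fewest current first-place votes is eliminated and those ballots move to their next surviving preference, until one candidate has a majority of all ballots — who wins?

Round 1: A 5, B 17, C 14, D 0. D eliminated.
Round 2: A 5, B 17, C 14. A eliminated.
Round 3: B 17, C 19. C has a majority (≥19).

C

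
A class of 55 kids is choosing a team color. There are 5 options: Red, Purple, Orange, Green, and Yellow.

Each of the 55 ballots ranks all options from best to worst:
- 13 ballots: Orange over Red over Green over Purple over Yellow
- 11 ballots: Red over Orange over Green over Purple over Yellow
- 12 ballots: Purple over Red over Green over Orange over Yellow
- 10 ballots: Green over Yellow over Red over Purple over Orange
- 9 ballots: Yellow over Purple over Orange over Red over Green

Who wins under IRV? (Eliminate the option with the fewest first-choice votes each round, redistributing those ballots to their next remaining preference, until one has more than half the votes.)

Round 1: Red 11, Purple 12, Orange 13, Green 10, Yellow 9. Yellow eliminated.
Round 2: Red 11, Purple 21, Orange 13, Green 10. Green eliminated.
Round 3: Red 21, Purple 21, Orange 13. Orange eliminated.
Round 4: Red 34, Purple 21. Red has a majority (≥28).

Red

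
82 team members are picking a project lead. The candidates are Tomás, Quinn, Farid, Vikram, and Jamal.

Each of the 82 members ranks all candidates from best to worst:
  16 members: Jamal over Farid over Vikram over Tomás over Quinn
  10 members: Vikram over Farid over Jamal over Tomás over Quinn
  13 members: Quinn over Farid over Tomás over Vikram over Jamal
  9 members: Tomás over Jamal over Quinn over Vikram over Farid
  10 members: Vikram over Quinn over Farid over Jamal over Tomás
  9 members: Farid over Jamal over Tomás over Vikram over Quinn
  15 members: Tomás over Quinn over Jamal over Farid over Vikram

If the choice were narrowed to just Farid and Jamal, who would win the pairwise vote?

Farid

Farid is ranked above Jamal on 42 ballots; Jamal above Farid on 40.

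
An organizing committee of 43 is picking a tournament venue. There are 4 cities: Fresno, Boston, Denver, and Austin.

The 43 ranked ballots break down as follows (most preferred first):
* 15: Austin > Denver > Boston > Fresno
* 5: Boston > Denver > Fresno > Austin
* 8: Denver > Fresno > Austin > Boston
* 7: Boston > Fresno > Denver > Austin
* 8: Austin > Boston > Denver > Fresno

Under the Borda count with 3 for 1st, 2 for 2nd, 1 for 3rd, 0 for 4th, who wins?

Denver

Fresno: 15×0 + 5×1 + 8×2 + 7×2 + 8×0 = 35
Boston: 15×1 + 5×3 + 8×0 + 7×3 + 8×2 = 67
Denver: 15×2 + 5×2 + 8×3 + 7×1 + 8×1 = 79
Austin: 15×3 + 5×0 + 8×1 + 7×0 + 8×3 = 77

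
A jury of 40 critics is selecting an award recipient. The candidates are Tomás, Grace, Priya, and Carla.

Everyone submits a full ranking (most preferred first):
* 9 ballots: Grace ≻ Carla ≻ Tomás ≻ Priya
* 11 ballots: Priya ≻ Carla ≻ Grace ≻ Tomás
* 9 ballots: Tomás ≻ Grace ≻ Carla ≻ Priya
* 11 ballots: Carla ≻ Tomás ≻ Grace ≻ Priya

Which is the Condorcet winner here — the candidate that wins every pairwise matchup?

Carla vs Tomás: 31–9
Carla vs Grace: 22–18
Carla vs Priya: 29–11
Carla beats every other candidate.

Carla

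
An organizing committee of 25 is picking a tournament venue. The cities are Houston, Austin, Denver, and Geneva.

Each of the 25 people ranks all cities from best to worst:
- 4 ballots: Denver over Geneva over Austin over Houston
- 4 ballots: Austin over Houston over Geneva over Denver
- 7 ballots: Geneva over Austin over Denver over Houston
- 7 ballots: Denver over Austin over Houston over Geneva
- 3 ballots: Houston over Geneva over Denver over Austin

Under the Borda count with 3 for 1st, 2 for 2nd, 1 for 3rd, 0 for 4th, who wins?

Austin

Houston: 4×0 + 4×2 + 7×0 + 7×1 + 3×3 = 24
Austin: 4×1 + 4×3 + 7×2 + 7×2 + 3×0 = 44
Denver: 4×3 + 4×0 + 7×1 + 7×3 + 3×1 = 43
Geneva: 4×2 + 4×1 + 7×3 + 7×0 + 3×2 = 39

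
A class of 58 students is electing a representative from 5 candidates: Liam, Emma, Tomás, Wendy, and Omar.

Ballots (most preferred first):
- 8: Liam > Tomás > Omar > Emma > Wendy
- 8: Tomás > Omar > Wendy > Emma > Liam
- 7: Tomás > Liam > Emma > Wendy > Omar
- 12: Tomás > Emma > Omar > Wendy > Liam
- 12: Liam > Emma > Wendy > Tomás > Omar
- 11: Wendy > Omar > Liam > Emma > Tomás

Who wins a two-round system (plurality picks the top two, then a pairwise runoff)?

Liam

Round 1 first-place votes: Liam 20, Emma 0, Tomás 27, Wendy 11, Omar 0. Tomás and Liam advance.
Runoff: Tomás is ranked above Liam on 27 ballots, Liam above Tomás on 31.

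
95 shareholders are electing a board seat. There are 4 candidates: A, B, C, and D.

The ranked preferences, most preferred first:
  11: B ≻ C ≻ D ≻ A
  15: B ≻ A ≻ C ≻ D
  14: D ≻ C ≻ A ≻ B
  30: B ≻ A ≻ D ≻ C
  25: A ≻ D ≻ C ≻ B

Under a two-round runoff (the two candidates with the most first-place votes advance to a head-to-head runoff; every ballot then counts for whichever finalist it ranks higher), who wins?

Round 1 first-place votes: A 25, B 56, C 0, D 14. B and A advance.
Runoff: B is ranked above A on 56 ballots, A above B on 39.

B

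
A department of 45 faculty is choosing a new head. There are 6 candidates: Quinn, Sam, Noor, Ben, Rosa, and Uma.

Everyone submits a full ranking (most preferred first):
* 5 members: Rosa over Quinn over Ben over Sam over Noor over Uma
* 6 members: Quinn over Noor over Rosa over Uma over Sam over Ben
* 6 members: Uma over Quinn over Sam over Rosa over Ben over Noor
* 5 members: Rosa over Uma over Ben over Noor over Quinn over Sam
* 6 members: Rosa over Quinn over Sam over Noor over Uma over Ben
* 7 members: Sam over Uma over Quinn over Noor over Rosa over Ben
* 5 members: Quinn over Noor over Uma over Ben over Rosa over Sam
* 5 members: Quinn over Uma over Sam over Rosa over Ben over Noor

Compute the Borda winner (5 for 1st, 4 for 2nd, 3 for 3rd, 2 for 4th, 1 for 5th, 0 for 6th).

Quinn

Quinn: 5×4 + 6×5 + 6×4 + 5×1 + 6×4 + 7×3 + 5×5 + 5×5 = 174
Sam: 5×2 + 6×1 + 6×3 + 5×0 + 6×3 + 7×5 + 5×0 + 5×3 = 102
Noor: 5×1 + 6×4 + 6×0 + 5×2 + 6×2 + 7×2 + 5×4 + 5×0 = 85
Ben: 5×3 + 6×0 + 6×1 + 5×3 + 6×0 + 7×0 + 5×2 + 5×1 = 51
Rosa: 5×5 + 6×3 + 6×2 + 5×5 + 6×5 + 7×1 + 5×1 + 5×2 = 132
Uma: 5×0 + 6×2 + 6×5 + 5×4 + 6×1 + 7×4 + 5×3 + 5×4 = 131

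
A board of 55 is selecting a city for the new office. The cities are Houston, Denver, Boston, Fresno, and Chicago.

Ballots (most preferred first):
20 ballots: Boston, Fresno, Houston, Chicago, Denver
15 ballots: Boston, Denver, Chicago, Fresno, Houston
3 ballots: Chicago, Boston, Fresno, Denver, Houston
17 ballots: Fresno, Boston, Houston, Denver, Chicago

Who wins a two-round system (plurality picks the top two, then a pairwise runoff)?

Round 1 first-place votes: Houston 0, Denver 0, Boston 35, Fresno 17, Chicago 3. Boston and Fresno advance.
Runoff: Boston is ranked above Fresno on 38 ballots, Fresno above Boston on 17.

Boston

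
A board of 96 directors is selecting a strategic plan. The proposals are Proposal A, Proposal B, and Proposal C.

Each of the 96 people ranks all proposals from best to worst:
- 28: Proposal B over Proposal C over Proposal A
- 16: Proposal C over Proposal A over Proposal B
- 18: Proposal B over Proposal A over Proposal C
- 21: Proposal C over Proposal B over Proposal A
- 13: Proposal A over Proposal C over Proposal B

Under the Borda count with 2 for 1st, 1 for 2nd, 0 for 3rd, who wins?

Proposal C

Proposal A: 28×0 + 16×1 + 18×1 + 21×0 + 13×2 = 60
Proposal B: 28×2 + 16×0 + 18×2 + 21×1 + 13×0 = 113
Proposal C: 28×1 + 16×2 + 18×0 + 21×2 + 13×1 = 115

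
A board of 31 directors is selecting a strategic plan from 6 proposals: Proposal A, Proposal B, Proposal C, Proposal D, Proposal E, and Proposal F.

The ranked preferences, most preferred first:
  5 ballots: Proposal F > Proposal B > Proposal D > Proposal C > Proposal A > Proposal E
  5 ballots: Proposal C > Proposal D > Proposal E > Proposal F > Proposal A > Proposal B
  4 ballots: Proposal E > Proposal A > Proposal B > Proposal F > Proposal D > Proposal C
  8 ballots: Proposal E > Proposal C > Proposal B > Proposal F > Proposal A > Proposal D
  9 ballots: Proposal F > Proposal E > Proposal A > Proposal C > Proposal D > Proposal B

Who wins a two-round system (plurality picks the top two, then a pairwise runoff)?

Proposal E

Round 1 first-place votes: Proposal A 0, Proposal B 0, Proposal C 5, Proposal D 0, Proposal E 12, Proposal F 14. Proposal F and Proposal E advance.
Runoff: Proposal F is ranked above Proposal E on 14 ballots, Proposal E above Proposal F on 17.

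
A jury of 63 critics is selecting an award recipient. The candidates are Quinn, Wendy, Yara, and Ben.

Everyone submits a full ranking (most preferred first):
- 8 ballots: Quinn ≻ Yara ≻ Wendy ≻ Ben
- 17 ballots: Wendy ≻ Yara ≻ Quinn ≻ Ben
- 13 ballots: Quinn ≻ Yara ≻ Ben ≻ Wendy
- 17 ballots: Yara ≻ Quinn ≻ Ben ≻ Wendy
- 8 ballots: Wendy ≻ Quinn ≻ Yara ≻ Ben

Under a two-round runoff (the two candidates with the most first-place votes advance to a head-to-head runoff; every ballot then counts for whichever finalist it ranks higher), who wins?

Quinn

Round 1 first-place votes: Quinn 21, Wendy 25, Yara 17, Ben 0. Wendy and Quinn advance.
Runoff: Wendy is ranked above Quinn on 25 ballots, Quinn above Wendy on 38.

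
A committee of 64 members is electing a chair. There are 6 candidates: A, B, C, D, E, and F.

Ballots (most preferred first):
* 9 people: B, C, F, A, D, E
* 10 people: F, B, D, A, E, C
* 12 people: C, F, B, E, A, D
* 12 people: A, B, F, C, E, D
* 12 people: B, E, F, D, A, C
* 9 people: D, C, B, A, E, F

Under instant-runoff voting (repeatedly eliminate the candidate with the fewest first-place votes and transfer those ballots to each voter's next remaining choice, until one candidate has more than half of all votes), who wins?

B

Round 1: A 12, B 21, C 12, D 9, E 0, F 10. E eliminated.
Round 2: A 12, B 21, C 12, D 9, F 10. D eliminated.
Round 3: A 12, B 21, C 21, F 10. F eliminated.
Round 4: A 12, B 31, C 21. A eliminated.
Round 5: B 43, C 21. B has a majority (≥33).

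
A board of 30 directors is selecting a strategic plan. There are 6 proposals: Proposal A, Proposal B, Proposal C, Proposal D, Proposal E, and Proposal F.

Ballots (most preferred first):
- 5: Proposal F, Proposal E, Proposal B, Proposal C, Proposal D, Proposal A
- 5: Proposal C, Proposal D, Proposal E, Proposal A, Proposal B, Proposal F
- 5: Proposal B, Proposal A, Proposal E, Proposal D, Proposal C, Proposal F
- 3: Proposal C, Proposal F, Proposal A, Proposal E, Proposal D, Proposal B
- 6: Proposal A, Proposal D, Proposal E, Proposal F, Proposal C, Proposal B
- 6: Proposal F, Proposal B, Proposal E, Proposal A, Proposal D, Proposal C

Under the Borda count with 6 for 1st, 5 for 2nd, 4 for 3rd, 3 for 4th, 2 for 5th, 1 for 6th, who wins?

Proposal A: 5×1 + 5×3 + 5×5 + 3×4 + 6×6 + 6×3 = 111
Proposal B: 5×4 + 5×2 + 5×6 + 3×1 + 6×1 + 6×5 = 99
Proposal C: 5×3 + 5×6 + 5×2 + 3×6 + 6×2 + 6×1 = 91
Proposal D: 5×2 + 5×5 + 5×3 + 3×2 + 6×5 + 6×2 = 98
Proposal E: 5×5 + 5×4 + 5×4 + 3×3 + 6×4 + 6×4 = 122
Proposal F: 5×6 + 5×1 + 5×1 + 3×5 + 6×3 + 6×6 = 109

Proposal E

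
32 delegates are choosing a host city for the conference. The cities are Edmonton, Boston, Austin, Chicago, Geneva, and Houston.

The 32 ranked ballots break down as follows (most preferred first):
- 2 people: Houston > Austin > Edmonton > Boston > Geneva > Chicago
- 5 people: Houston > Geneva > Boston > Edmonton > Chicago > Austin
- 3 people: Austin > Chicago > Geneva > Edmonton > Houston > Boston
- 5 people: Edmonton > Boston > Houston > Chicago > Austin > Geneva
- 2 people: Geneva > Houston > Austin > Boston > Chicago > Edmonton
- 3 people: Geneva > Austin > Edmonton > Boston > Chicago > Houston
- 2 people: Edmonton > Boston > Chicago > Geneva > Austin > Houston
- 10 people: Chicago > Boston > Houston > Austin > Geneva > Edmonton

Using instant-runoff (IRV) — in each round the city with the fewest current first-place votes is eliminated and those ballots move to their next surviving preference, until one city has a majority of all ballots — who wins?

Round 1: Edmonton 7, Boston 0, Austin 3, Chicago 10, Geneva 5, Houston 7. Boston eliminated.
Round 2: Edmonton 7, Austin 3, Chicago 10, Geneva 5, Houston 7. Austin eliminated.
Round 3: Edmonton 7, Chicago 13, Geneva 5, Houston 7. Geneva eliminated.
Round 4: Edmonton 10, Chicago 13, Houston 9. Houston eliminated.
Round 5: Edmonton 17, Chicago 15. Edmonton has a majority (≥17).

Edmonton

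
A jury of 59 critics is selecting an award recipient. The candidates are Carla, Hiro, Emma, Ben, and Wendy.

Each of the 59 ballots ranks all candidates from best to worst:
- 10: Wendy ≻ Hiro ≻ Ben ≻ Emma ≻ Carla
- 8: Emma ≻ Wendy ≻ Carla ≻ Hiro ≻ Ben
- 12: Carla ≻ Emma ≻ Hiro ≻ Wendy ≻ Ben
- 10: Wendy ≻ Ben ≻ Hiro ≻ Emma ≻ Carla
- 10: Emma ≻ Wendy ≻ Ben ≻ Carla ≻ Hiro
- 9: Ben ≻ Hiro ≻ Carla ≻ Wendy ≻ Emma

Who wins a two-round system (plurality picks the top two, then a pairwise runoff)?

Emma

Round 1 first-place votes: Carla 12, Hiro 0, Emma 18, Ben 9, Wendy 20. Wendy and Emma advance.
Runoff: Wendy is ranked above Emma on 29 ballots, Emma above Wendy on 30.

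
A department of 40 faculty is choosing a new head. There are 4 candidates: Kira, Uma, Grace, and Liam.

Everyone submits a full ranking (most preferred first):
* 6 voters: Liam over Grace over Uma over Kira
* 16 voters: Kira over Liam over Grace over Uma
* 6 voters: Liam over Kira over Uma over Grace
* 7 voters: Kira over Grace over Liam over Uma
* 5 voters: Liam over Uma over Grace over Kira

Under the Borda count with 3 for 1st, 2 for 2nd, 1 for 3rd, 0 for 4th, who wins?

Liam

Kira: 6×0 + 16×3 + 6×2 + 7×3 + 5×0 = 81
Uma: 6×1 + 16×0 + 6×1 + 7×0 + 5×2 = 22
Grace: 6×2 + 16×1 + 6×0 + 7×2 + 5×1 = 47
Liam: 6×3 + 16×2 + 6×3 + 7×1 + 5×3 = 90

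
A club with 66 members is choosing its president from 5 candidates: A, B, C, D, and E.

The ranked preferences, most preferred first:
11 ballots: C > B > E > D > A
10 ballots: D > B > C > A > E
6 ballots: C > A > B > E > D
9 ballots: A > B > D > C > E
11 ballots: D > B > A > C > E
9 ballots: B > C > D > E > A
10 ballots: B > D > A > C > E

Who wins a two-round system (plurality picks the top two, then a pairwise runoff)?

Round 1 first-place votes: A 9, B 19, C 17, D 21, E 0. D and B advance.
Runoff: D is ranked above B on 21 ballots, B above D on 45.

B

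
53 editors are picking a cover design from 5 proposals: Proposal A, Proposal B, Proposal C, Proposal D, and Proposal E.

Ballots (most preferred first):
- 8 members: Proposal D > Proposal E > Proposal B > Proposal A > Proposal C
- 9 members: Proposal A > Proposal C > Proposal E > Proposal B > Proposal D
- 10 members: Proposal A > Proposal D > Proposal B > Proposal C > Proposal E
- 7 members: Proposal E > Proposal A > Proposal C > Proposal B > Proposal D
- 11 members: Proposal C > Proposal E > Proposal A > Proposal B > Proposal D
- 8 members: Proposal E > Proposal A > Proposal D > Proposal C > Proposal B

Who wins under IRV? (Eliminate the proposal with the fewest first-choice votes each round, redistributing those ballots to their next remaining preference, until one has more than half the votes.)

Proposal E

Round 1: Proposal A 19, Proposal B 0, Proposal C 11, Proposal D 8, Proposal E 15. Proposal B eliminated.
Round 2: Proposal A 19, Proposal C 11, Proposal D 8, Proposal E 15. Proposal D eliminated.
Round 3: Proposal A 19, Proposal C 11, Proposal E 23. Proposal C eliminated.
Round 4: Proposal A 19, Proposal E 34. Proposal E has a majority (≥27).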